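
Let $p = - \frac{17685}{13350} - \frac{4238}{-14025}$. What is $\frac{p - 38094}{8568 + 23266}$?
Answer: $- \frac{95102319031}{79471989300} \approx -1.1967$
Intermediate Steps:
$p = - \frac{2552731}{2496450}$ ($p = \left(-17685\right) \frac{1}{13350} - - \frac{4238}{14025} = - \frac{1179}{890} + \frac{4238}{14025} = - \frac{2552731}{2496450} \approx -1.0225$)
$\frac{p - 38094}{8568 + 23266} = \frac{- \frac{2552731}{2496450} - 38094}{8568 + 23266} = - \frac{95102319031}{2496450 \cdot 31834} = \left(- \frac{95102319031}{2496450}\right) \frac{1}{31834} = - \frac{95102319031}{79471989300}$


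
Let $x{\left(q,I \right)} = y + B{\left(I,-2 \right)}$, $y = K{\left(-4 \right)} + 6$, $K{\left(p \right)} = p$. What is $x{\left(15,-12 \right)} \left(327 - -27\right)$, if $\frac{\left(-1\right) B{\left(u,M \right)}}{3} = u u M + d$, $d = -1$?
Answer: $307626$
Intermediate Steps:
$B{\left(u,M \right)} = 3 - 3 M u^{2}$ ($B{\left(u,M \right)} = - 3 \left(u u M - 1\right) = - 3 \left(u^{2} M - 1\right) = - 3 \left(M u^{2} - 1\right) = - 3 \left(-1 + M u^{2}\right) = 3 - 3 M u^{2}$)
$y = 2$ ($y = -4 + 6 = 2$)
$x{\left(q,I \right)} = 5 + 6 I^{2}$ ($x{\left(q,I \right)} = 2 + \left(3 - - 6 I^{2}\right) = 2 + \left(3 + 6 I^{2}\right) = 5 + 6 I^{2}$)
$x{\left(15,-12 \right)} \left(327 - -27\right) = \left(5 + 6 \left(-12\right)^{2}\right) \left(327 - -27\right) = \left(5 + 6 \cdot 144\right) \left(327 + 27\right) = \left(5 + 864\right) 354 = 869 \cdot 354 = 307626$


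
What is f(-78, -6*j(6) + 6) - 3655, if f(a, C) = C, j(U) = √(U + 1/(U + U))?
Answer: -3649 - √219 ≈ -3663.8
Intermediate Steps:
j(U) = √(U + 1/(2*U))
f(-78, -6*j(6) + 6) - 3655 = (-3*√(2/6 + 4*6) + 6) - 3655 = (-3*√(2*(⅙) + 24) + 6) - 3655 = (-3*√(⅓ + 24) + 6) - 3655 = (-3*√(73/3) + 6) - 3655 = (-3*√219/3 + 6) - 3655 = (-√219 + 6) - 3655 = (6 - √219) - 3655 = -3649 - √219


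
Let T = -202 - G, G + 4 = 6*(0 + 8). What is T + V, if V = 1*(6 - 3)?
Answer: -243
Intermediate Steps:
G = 44 (G = -4 + 6*(0 + 8) = -4 + 6*8 = -4 + 48 = 44)
T = -246 (T = -202 - 1*44 = -202 - 44 = -246)
V = 3 (V = 1*3 = 3)
T + V = -246 + 3 = -243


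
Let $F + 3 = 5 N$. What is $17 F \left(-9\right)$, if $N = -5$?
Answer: $4284$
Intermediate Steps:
$F = -28$ ($F = -3 + 5 \left(-5\right) = -3 - 25 = -28$)
$17 F \left(-9\right) = 17 \left(-28\right) \left(-9\right) = \left(-476\right) \left(-9\right) = 4284$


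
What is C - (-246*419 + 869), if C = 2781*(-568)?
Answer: -1477403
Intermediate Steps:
C = -1579608
C - (-246*419 + 869) = -1579608 - (-246*419 + 869) = -1579608 - (-103074 + 869) = -1579608 - 1*(-102205) = -1579608 + 102205 = -1477403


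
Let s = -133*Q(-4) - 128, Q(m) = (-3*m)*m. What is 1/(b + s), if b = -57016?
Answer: -1/50760 ≈ -1.9701e-5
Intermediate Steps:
Q(m) = -3*m**2
s = 6256 (s = -(-399)*(-4)**2 - 128 = -(-399)*16 - 128 = -133*(-48) - 128 = 6384 - 128 = 6256)
1/(b + s) = 1/(-57016 + 6256) = 1/(-50760) = -1/50760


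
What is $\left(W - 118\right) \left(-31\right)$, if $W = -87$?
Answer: $6355$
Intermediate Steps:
$\left(W - 118\right) \left(-31\right) = \left(-87 - 118\right) \left(-31\right) = \left(-205\right) \left(-31\right) = 6355$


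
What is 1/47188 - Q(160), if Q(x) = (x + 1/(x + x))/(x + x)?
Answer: -603992597/1208012800 ≈ -0.49999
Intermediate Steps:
Q(x) = (x + 1/(2*x))/(2*x) (Q(x) = (x + 1/(2*x))/((2*x)) = (x + 1/(2*x))*(1/(2*x)) = (x + 1/(2*x))/(2*x))
1/47188 - Q(160) = 1/47188 - (½ + (¼)/160²) = 1/47188 - (½ + (¼)*(1/25600)) = 1/47188 - (½ + 1/102400) = 1/47188 - 1*51201/102400 = 1/47188 - 51201/102400 = -603992597/1208012800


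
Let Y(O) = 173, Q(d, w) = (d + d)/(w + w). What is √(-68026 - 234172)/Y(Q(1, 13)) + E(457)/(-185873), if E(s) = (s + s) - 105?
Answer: -809/185873 + I*√302198/173 ≈ -0.0043524 + 3.1776*I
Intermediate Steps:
Q(d, w) = d/w (Q(d, w) = (2*d)/((2*w)) = (2*d)*(1/(2*w)) = d/w)
E(s) = -105 + 2*s (E(s) = 2*s - 105 = -105 + 2*s)
√(-68026 - 234172)/Y(Q(1, 13)) + E(457)/(-185873) = √(-68026 - 234172)/173 + (-105 + 2*457)/(-185873) = √(-302198)*(1/173) + (-105 + 914)*(-1/185873) = (I*√302198)*(1/173) + 809*(-1/185873) = I*√302198/173 - 809/185873 = -809/185873 + I*√302198/173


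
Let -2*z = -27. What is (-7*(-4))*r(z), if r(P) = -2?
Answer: -56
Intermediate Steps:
z = 27/2 (z = -½*(-27) = 27/2 ≈ 13.500)
(-7*(-4))*r(z) = -7*(-4)*(-2) = 28*(-2) = -56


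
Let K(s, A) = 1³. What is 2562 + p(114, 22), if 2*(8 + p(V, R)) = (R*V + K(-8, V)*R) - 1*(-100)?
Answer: 3869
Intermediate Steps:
K(s, A) = 1
p(V, R) = 42 + R/2 + R*V/2 (p(V, R) = -8 + ((R*V + 1*R) - 1*(-100))/2 = -8 + ((R*V + R) + 100)/2 = -8 + ((R + R*V) + 100)/2 = -8 + (100 + R + R*V)/2 = -8 + (50 + R/2 + R*V/2) = 42 + R/2 + R*V/2)
2562 + p(114, 22) = 2562 + (42 + (½)*22 + (½)*22*114) = 2562 + (42 + 11 + 1254) = 2562 + 1307 = 3869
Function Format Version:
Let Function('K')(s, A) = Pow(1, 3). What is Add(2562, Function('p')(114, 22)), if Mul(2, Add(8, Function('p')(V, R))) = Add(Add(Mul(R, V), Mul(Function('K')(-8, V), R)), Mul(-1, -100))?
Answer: 3869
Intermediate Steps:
Function('K')(s, A) = 1
Function('p')(V, R) = Add(42, Mul(Rational(1, 2), R), Mul(Rational(1, 2), R, V)) (Function('p')(V, R) = Add(-8, Mul(Rational(1, 2), Add(Add(Mul(R, V), Mul(1, R)), Mul(-1, -100)))) = Add(-8, Mul(Rational(1, 2), Add(Add(Mul(R, V), R), 100))) = Add(-8, Mul(Rational(1, 2), Add(Add(R, Mul(R, V)), 100))) = Add(-8, Mul(Rational(1, 2), Add(100, R, Mul(R, V)))) = Add(-8, Add(50, Mul(Rational(1, 2), R), Mul(Rational(1, 2), R, V))) = Add(42, Mul(Rational(1, 2), R), Mul(Rational(1, 2), R, V)))
Add(2562, Function('p')(114, 22)) = Add(2562, Add(42, Mul(Rational(1, 2), 22), Mul(Rational(1, 2), 22, 114))) = Add(2562, Add(42, 11, 1254)) = Add(2562, 1307) = 3869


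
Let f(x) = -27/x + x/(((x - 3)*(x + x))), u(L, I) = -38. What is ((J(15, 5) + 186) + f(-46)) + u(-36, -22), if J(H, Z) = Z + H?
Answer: 189986/1127 ≈ 168.58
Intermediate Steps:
f(x) = 1/(2*(-3 + x)) - 27/x (f(x) = -27/x + x/(((-3 + x)*(2*x))) = -27/x + x/((2*x*(-3 + x))) = -27/x + x*(1/(2*x*(-3 + x))) = -27/x + 1/(2*(-3 + x)) = 1/(2*(-3 + x)) - 27/x)
J(H, Z) = H + Z
((J(15, 5) + 186) + f(-46)) + u(-36, -22) = (((15 + 5) + 186) + (½)*(162 - 53*(-46))/(-46*(-3 - 46))) - 38 = ((20 + 186) + (½)*(-1/46)*(162 + 2438)/(-49)) - 38 = (206 + (½)*(-1/46)*(-1/49)*2600) - 38 = (206 + 650/1127) - 38 = 232812/1127 - 38 = 189986/1127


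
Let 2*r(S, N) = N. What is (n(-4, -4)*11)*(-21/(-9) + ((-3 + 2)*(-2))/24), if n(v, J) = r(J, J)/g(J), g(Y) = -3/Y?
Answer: -638/9 ≈ -70.889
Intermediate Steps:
r(S, N) = N/2
n(v, J) = -J²/6 (n(v, J) = (J/2)/((-3/J)) = (J/2)*(-J/3) = -J²/6)
(n(-4, -4)*11)*(-21/(-9) + ((-3 + 2)*(-2))/24) = (-⅙*(-4)²*11)*(-21/(-9) + ((-3 + 2)*(-2))/24) = (-⅙*16*11)*(-21*(-⅑) - 1*(-2)*(1/24)) = (-8/3*11)*(7/3 + 2*(1/24)) = -88*(7/3 + 1/12)/3 = -88/3*29/12 = -638/9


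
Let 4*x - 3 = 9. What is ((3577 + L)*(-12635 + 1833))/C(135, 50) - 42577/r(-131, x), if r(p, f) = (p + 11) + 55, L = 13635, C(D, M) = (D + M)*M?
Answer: -1169122431/60125 ≈ -19445.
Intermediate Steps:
C(D, M) = M*(D + M)
x = 3 (x = ¾ + (¼)*9 = ¾ + 9/4 = 3)
r(p, f) = 66 + p (r(p, f) = (11 + p) + 55 = 66 + p)
((3577 + L)*(-12635 + 1833))/C(135, 50) - 42577/r(-131, x) = ((3577 + 13635)*(-12635 + 1833))/((50*(135 + 50))) - 42577/(66 - 131) = (17212*(-10802))/((50*185)) - 42577/(-65) = -185924024/9250 - 42577*(-1/65) = -185924024*1/9250 + 42577/65 = -92962012/4625 + 42577/65 = -1169122431/60125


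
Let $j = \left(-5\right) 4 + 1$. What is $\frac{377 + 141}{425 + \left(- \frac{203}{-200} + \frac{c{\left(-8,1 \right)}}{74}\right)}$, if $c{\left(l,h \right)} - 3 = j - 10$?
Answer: $\frac{3833200}{3149911} \approx 1.2169$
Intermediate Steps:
$j = -19$ ($j = -20 + 1 = -19$)
$c{\left(l,h \right)} = -26$ ($c{\left(l,h \right)} = 3 - 29 = -26$)
$\frac{377 + 141}{425 + \left(- \frac{203}{-200} + \frac{c{\left(-8,1 \right)}}{74}\right)} = \frac{377 + 141}{425 - \left(- \frac{203}{200} + \frac{13}{37}\right)} = \frac{518}{425 - - \frac{4911}{7400}} = \frac{518}{425 + \left(\frac{203}{200} - \frac{13}{37}\right)} = \frac{518}{425 + \frac{4911}{7400}} = \frac{518}{\frac{3149911}{7400}} = 518 \cdot \frac{7400}{3149911} = \frac{3833200}{3149911}$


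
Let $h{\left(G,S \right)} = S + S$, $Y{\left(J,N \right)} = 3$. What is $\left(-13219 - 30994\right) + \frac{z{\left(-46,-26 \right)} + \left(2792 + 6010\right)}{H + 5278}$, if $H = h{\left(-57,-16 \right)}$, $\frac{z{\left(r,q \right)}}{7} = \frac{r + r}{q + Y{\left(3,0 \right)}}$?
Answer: $- \frac{115966284}{2623} \approx -44211.0$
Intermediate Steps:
$z{\left(r,q \right)} = \frac{14 r}{3 + q}$ ($z{\left(r,q \right)} = 7 \frac{r + r}{q + 3} = 7 \frac{2 r}{3 + q} = \frac{14 r}{3 + q}$)
$h{\left(G,S \right)} = 2 S$
$H = -32$ ($H = 2 \left(-16\right) = -32$)
$\left(-13219 - 30994\right) + \frac{z{\left(-46,-26 \right)} + \left(2792 + 6010\right)}{H + 5278} = \left(-13219 - 30994\right) + \frac{14 \left(-46\right) \frac{1}{3 - 26} + \left(2792 + 6010\right)}{-32 + 5278} = -44213 + \frac{14 \left(-46\right) \frac{1}{-23} + 8802}{5246} = -44213 + \left(14 \left(-46\right) \left(- \frac{1}{23}\right) + 8802\right) \frac{1}{5246} = -44213 + \left(28 + 8802\right) \frac{1}{5246} = -44213 + 8830 \cdot \frac{1}{5246} = -44213 + \frac{4415}{2623} = - \frac{115966284}{2623}$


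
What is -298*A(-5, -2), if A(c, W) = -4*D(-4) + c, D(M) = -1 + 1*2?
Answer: 2682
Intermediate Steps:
D(M) = 1 (D(M) = -1 + 2 = 1)
A(c, W) = -4 + c (A(c, W) = -4*1 + c = -4 + c)
-298*A(-5, -2) = -298*(-4 - 5) = -298*(-9) = 2682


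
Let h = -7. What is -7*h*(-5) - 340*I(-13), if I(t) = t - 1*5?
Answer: 5875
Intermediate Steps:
I(t) = -5 + t (I(t) = t - 5 = -5 + t)
-7*h*(-5) - 340*I(-13) = -7*(-7)*(-5) - 340*(-5 - 13) = 49*(-5) - 340*(-18) = -245 + 6120 = 5875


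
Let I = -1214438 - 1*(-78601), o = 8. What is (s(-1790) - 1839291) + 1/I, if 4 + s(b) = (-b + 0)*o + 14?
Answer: -2072858227358/1135837 ≈ -1.8250e+6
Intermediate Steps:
I = -1135837 (I = -1214438 + 78601 = -1135837)
s(b) = 10 - 8*b (s(b) = -4 + ((-b + 0)*8 + 14) = -4 + (-b*8 + 14) = -4 + (-8*b + 14) = -4 + (14 - 8*b) = 10 - 8*b)
(s(-1790) - 1839291) + 1/I = ((10 - 8*(-1790)) - 1839291) + 1/(-1135837) = ((10 + 14320) - 1839291) - 1/1135837 = (14330 - 1839291) - 1/1135837 = -1824961 - 1/1135837 = -2072858227358/1135837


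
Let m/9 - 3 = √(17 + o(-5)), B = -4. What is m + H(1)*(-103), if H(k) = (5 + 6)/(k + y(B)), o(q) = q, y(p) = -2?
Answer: 1160 + 18*√3 ≈ 1191.2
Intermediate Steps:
m = 27 + 18*√3 (m = 27 + 9*√(17 - 5) = 27 + 9*√12 = 27 + 9*(2*√3) = 27 + 18*√3 ≈ 58.177)
H(k) = 11/(-2 + k) (H(k) = (5 + 6)/(k - 2) = 11/(-2 + k))
m + H(1)*(-103) = (27 + 18*√3) + (11/(-2 + 1))*(-103) = (27 + 18*√3) + (11/(-1))*(-103) = (27 + 18*√3) + (11*(-1))*(-103) = (27 + 18*√3) - 11*(-103) = (27 + 18*√3) + 1133 = 1160 + 18*√3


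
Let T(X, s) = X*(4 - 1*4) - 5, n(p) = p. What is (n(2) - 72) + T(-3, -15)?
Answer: -75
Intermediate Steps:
T(X, s) = -5 (T(X, s) = X*(4 - 4) - 5 = X*0 - 5 = 0 - 5 = -5)
(n(2) - 72) + T(-3, -15) = (2 - 72) - 5 = -70 - 5 = -75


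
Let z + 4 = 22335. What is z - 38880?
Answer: -16549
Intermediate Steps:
z = 22331 (z = -4 + 22335 = 22331)
z - 38880 = 22331 - 38880 = -16549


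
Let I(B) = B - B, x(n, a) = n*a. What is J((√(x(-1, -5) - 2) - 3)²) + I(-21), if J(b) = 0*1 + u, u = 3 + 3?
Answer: 6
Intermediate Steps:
x(n, a) = a*n
I(B) = 0
u = 6
J(b) = 6 (J(b) = 0*1 + 6 = 0 + 6 = 6)
J((√(x(-1, -5) - 2) - 3)²) + I(-21) = 6 + 0 = 6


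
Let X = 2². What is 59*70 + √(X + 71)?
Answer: 4130 + 5*√3 ≈ 4138.7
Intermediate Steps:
X = 4
59*70 + √(X + 71) = 59*70 + √(4 + 71) = 4130 + √75 = 4130 + 5*√3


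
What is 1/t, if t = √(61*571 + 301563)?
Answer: √336394/336394 ≈ 0.0017242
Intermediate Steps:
t = √336394 (t = √(34831 + 301563) = √336394 ≈ 580.00)
1/t = 1/(√336394) = √336394/336394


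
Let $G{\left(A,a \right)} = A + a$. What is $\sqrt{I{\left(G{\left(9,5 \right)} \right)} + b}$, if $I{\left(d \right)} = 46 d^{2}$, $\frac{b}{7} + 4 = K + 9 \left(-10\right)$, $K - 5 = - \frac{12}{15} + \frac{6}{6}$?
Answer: $\frac{2 \sqrt{52465}}{5} \approx 91.621$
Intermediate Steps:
$K = \frac{26}{5}$ ($K = 5 + \left(- \frac{12}{15} + \frac{6}{6}\right) = 5 + \left(\left(-12\right) \frac{1}{15} + 6 \cdot \frac{1}{6}\right) = 5 + \left(- \frac{4}{5} + 1\right) = 5 + \frac{1}{5} = \frac{26}{5} \approx 5.2$)
$b = - \frac{3108}{5}$ ($b = -28 + 7 \left(\frac{26}{5} + 9 \left(-10\right)\right) = -28 + 7 \left(\frac{26}{5} - 90\right) = -28 + 7 \left(- \frac{424}{5}\right) = -28 - \frac{2968}{5} = - \frac{3108}{5} \approx -621.6$)
$\sqrt{I{\left(G{\left(9,5 \right)} \right)} + b} = \sqrt{46 \left(9 + 5\right)^{2} - \frac{3108}{5}} = \sqrt{46 \cdot 14^{2} - \frac{3108}{5}} = \sqrt{46 \cdot 196 - \frac{3108}{5}} = \sqrt{9016 - \frac{3108}{5}} = \sqrt{\frac{41972}{5}} = \frac{2 \sqrt{52465}}{5}$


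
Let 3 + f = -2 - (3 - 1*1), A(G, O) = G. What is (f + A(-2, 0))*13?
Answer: -117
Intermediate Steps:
f = -7 (f = -3 + (-2 - (3 - 1*1)) = -3 + (-2 - (3 - 1)) = -3 + (-2 - 1*2) = -3 + (-2 - 2) = -3 - 4 = -7)
(f + A(-2, 0))*13 = (-7 - 2)*13 = -9*13 = -117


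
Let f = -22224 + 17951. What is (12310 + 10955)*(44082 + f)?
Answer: 926156385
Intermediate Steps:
f = -4273
(12310 + 10955)*(44082 + f) = (12310 + 10955)*(44082 - 4273) = 23265*39809 = 926156385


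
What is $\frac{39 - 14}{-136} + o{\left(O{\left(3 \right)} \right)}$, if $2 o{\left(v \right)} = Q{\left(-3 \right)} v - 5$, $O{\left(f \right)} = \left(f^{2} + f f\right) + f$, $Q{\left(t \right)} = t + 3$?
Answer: $- \frac{365}{136} \approx -2.6838$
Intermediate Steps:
$Q{\left(t \right)} = 3 + t$
$O{\left(f \right)} = f + 2 f^{2}$ ($O{\left(f \right)} = \left(f^{2} + f^{2}\right) + f = 2 f^{2} + f = f + 2 f^{2}$)
$o{\left(v \right)} = - \frac{5}{2}$ ($o{\left(v \right)} = \frac{\left(3 - 3\right) v - 5}{2} = \frac{0 v - 5}{2} = \frac{0 - 5}{2} = \frac{1}{2} \left(-5\right) = - \frac{5}{2}$)
$\frac{39 - 14}{-136} + o{\left(O{\left(3 \right)} \right)} = \frac{39 - 14}{-136} - \frac{5}{2} = - \frac{39 - 14}{136} - \frac{5}{2} = \left(- \frac{1}{136}\right) 25 - \frac{5}{2} = - \frac{25}{136} - \frac{5}{2} = - \frac{365}{136}$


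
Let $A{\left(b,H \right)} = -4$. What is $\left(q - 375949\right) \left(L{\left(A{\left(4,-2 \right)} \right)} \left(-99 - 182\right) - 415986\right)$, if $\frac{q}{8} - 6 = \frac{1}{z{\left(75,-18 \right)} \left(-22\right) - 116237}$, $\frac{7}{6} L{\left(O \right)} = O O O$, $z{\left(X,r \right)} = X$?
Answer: $\frac{124255922083097610}{825209} \approx 1.5057 \cdot 10^{11}$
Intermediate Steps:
$L{\left(O \right)} = \frac{6 O^{3}}{7}$ ($L{\left(O \right)} = \frac{6 O O O}{7} = \frac{6 O^{2} O}{7} = \frac{6 O^{3}}{7}$)
$q = \frac{5658568}{117887}$ ($q = 48 + \frac{8}{75 \left(-22\right) - 116237} = 48 + \frac{8}{-1650 - 116237} = 48 + \frac{8}{-117887} = 48 + 8 \left(- \frac{1}{117887}\right) = 48 - \frac{8}{117887} = \frac{5658568}{117887} \approx 48.0$)
$\left(q - 375949\right) \left(L{\left(A{\left(4,-2 \right)} \right)} \left(-99 - 182\right) - 415986\right) = \left(\frac{5658568}{117887} - 375949\right) \left(\frac{6 \left(-4\right)^{3}}{7} \left(-99 - 182\right) - 415986\right) = - \frac{44313841195 \left(\frac{6}{7} \left(-64\right) \left(-281\right) - 415986\right)}{117887} = - \frac{44313841195 \left(\left(- \frac{384}{7}\right) \left(-281\right) - 415986\right)}{117887} = - \frac{44313841195 \left(\frac{107904}{7} - 415986\right)}{117887} = \left(- \frac{44313841195}{117887}\right) \left(- \frac{2803998}{7}\right) = \frac{124255922083097610}{825209}$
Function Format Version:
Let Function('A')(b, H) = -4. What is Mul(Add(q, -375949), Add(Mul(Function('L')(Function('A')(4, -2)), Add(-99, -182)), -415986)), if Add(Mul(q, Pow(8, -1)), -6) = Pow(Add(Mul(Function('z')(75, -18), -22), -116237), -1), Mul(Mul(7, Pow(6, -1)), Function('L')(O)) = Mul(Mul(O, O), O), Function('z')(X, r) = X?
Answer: Rational(124255922083097610, 825209) ≈ 1.5057e+11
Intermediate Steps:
Function('L')(O) = Mul(Rational(6, 7), Pow(O, 3)) (Function('L')(O) = Mul(Rational(6, 7), Mul(Mul(O, O), O)) = Mul(Rational(6, 7), Mul(Pow(O, 2), O)) = Mul(Rational(6, 7), Pow(O, 3)))
q = Rational(5658568, 117887) (q = Add(48, Mul(8, Pow(Add(Mul(75, -22), -116237), -1))) = Add(48, Mul(8, Pow(Add(-1650, -116237), -1))) = Add(48, Mul(8, Pow(-117887, -1))) = Add(48, Mul(8, Rational(-1, 117887))) = Add(48, Rational(-8, 117887)) = Rational(5658568, 117887) ≈ 48.000)
Mul(Add(q, -375949), Add(Mul(Function('L')(Function('A')(4, -2)), Add(-99, -182)), -415986)) = Mul(Add(Rational(5658568, 117887), -375949), Add(Mul(Mul(Rational(6, 7), Pow(-4, 3)), Add(-99, -182)), -415986)) = Mul(Rational(-44313841195, 117887), Add(Mul(Mul(Rational(6, 7), -64), -281), -415986)) = Mul(Rational(-44313841195, 117887), Add(Mul(Rational(-384, 7), -281), -415986)) = Mul(Rational(-44313841195, 117887), Add(Rational(107904, 7), -415986)) = Mul(Rational(-44313841195, 117887), Rational(-2803998, 7)) = Rational(124255922083097610, 825209)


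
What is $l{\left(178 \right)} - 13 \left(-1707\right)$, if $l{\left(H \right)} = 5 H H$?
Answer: $180611$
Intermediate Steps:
$l{\left(H \right)} = 5 H^{2}$
$l{\left(178 \right)} - 13 \left(-1707\right) = 5 \cdot 178^{2} - 13 \left(-1707\right) = 5 \cdot 31684 - -22191 = 158420 + 22191 = 180611$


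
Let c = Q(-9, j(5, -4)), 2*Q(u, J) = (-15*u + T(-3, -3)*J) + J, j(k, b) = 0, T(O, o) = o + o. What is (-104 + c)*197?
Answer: -14381/2 ≈ -7190.5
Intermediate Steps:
T(O, o) = 2*o
Q(u, J) = -15*u/2 - 5*J/2 (Q(u, J) = ((-15*u + (2*(-3))*J) + J)/2 = ((-15*u - 6*J) + J)/2 = (-15*u - 5*J)/2 = -15*u/2 - 5*J/2)
c = 135/2 (c = -15/2*(-9) - 5/2*0 = 135/2 + 0 = 135/2 ≈ 67.500)
(-104 + c)*197 = (-104 + 135/2)*197 = -73/2*197 = -14381/2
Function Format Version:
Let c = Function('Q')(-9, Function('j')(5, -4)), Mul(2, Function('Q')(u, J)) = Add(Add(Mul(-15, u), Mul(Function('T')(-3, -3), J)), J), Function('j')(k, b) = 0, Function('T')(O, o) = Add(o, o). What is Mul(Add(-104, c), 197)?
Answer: Rational(-14381, 2) ≈ -7190.5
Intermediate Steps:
Function('T')(O, o) = Mul(2, o)
Function('Q')(u, J) = Add(Mul(Rational(-15, 2), u), Mul(Rational(-5, 2), J)) (Function('Q')(u, J) = Mul(Rational(1, 2), Add(Add(Mul(-15, u), Mul(Mul(2, -3), J)), J)) = Mul(Rational(1, 2), Add(Add(Mul(-15, u), Mul(-6, J)), J)) = Mul(Rational(1, 2), Add(Mul(-15, u), Mul(-5, J))) = Add(Mul(Rational(-15, 2), u), Mul(Rational(-5, 2), J)))
c = Rational(135, 2) (c = Add(Mul(Rational(-15, 2), -9), Mul(Rational(-5, 2), 0)) = Add(Rational(135, 2), 0) = Rational(135, 2) ≈ 67.500)
Mul(Add(-104, c), 197) = Mul(Add(-104, Rational(135, 2)), 197) = Mul(Rational(-73, 2), 197) = Rational(-14381, 2)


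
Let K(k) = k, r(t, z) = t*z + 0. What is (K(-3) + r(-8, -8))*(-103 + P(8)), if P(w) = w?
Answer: -5795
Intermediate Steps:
r(t, z) = t*z
(K(-3) + r(-8, -8))*(-103 + P(8)) = (-3 - 8*(-8))*(-103 + 8) = (-3 + 64)*(-95) = 61*(-95) = -5795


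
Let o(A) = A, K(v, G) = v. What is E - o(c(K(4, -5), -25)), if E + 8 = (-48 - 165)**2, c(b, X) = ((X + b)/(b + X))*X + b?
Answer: 45382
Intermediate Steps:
c(b, X) = X + b (c(b, X) = ((X + b)/(X + b))*X + b = 1*X + b = X + b)
E = 45361 (E = -8 + (-48 - 165)**2 = -8 + (-213)**2 = -8 + 45369 = 45361)
E - o(c(K(4, -5), -25)) = 45361 - (-25 + 4) = 45361 - 1*(-21) = 45361 + 21 = 45382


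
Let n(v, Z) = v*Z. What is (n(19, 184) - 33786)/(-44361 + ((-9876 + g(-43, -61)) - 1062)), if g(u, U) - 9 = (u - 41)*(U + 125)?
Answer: 15145/30333 ≈ 0.49929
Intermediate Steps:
g(u, U) = 9 + (-41 + u)*(125 + U) (g(u, U) = 9 + (u - 41)*(U + 125) = 9 + (-41 + u)*(125 + U))
n(v, Z) = Z*v
(n(19, 184) - 33786)/(-44361 + ((-9876 + g(-43, -61)) - 1062)) = (184*19 - 33786)/(-44361 + ((-9876 + (-5116 - 41*(-61) + 125*(-43) - 61*(-43))) - 1062)) = (3496 - 33786)/(-44361 + ((-9876 + (-5116 + 2501 - 5375 + 2623)) - 1062)) = -30290/(-44361 + ((-9876 - 5367) - 1062)) = -30290/(-44361 + (-15243 - 1062)) = -30290/(-44361 - 16305) = -30290/(-60666) = -30290*(-1/60666) = 15145/30333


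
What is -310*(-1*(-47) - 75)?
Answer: 8680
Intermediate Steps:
-310*(-1*(-47) - 75) = -310*(47 - 75) = -310*(-28) = 8680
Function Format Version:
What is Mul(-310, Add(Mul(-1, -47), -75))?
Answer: 8680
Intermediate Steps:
Mul(-310, Add(Mul(-1, -47), -75)) = Mul(-310, Add(47, -75)) = Mul(-310, -28) = 8680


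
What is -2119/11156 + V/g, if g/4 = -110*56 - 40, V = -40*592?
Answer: 1322643/1729180 ≈ 0.76490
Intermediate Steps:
V = -23680
g = -24800 (g = 4*(-110*56 - 40) = 4*(-6160 - 40) = 4*(-6200) = -24800)
-2119/11156 + V/g = -2119/11156 - 23680/(-24800) = -2119*1/11156 - 23680*(-1/24800) = -2119/11156 + 148/155 = 1322643/1729180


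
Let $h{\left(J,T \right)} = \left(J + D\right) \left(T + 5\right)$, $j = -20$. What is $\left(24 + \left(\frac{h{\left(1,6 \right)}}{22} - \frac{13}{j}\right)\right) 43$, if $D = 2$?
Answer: $\frac{22489}{20} \approx 1124.4$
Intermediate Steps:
$h{\left(J,T \right)} = \left(2 + J\right) \left(5 + T\right)$ ($h{\left(J,T \right)} = \left(J + 2\right) \left(T + 5\right) = \left(2 + J\right) \left(5 + T\right)$)
$\left(24 + \left(\frac{h{\left(1,6 \right)}}{22} - \frac{13}{j}\right)\right) 43 = \left(24 - \left(- \frac{13}{20} - \frac{10 + 2 \cdot 6 + 5 \cdot 1 + 1 \cdot 6}{22}\right)\right) 43 = \left(24 - \left(- \frac{13}{20} - \left(10 + 12 + 5 + 6\right) \frac{1}{22}\right)\right) 43 = \left(24 + \left(33 \cdot \frac{1}{22} + \frac{13}{20}\right)\right) 43 = \left(24 + \left(\frac{3}{2} + \frac{13}{20}\right)\right) 43 = \left(24 + \frac{43}{20}\right) 43 = \frac{523}{20} \cdot 43 = \frac{22489}{20}$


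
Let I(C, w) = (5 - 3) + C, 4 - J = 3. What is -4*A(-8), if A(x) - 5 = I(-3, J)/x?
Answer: -41/2 ≈ -20.500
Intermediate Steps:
J = 1 (J = 4 - 1*3 = 4 - 3 = 1)
I(C, w) = 2 + C
A(x) = 5 - 1/x (A(x) = 5 + (2 - 3)/x = 5 - 1/x)
-4*A(-8) = -4*(5 - 1/(-8)) = -4*(5 - 1*(-⅛)) = -4*(5 + ⅛) = -4*41/8 = -41/2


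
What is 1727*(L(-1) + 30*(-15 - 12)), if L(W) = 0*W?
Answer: -1398870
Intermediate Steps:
L(W) = 0
1727*(L(-1) + 30*(-15 - 12)) = 1727*(0 + 30*(-15 - 12)) = 1727*(0 + 30*(-27)) = 1727*(0 - 810) = 1727*(-810) = -1398870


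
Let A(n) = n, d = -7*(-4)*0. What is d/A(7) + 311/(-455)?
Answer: -311/455 ≈ -0.68352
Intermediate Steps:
d = 0 (d = 28*0 = 0)
d/A(7) + 311/(-455) = 0/7 + 311/(-455) = 0*(1/7) + 311*(-1/455) = 0 - 311/455 = -311/455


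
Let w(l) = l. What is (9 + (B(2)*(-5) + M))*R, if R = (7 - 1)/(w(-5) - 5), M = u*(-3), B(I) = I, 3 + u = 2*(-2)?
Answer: -12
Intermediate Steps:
u = -7 (u = -3 + 2*(-2) = -3 - 4 = -7)
M = 21 (M = -7*(-3) = 21)
R = -⅗ (R = (7 - 1)/(-5 - 5) = 6/(-10) = 6*(-⅒) = -⅗ ≈ -0.60000)
(9 + (B(2)*(-5) + M))*R = (9 + (2*(-5) + 21))*(-⅗) = (9 + (-10 + 21))*(-⅗) = (9 + 11)*(-⅗) = 20*(-⅗) = -12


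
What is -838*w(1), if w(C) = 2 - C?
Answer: -838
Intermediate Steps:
-838*w(1) = -838*(2 - 1*1) = -838*(2 - 1) = -838*1 = -838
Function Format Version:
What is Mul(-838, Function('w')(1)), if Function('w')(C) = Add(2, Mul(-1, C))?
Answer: -838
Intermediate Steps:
Mul(-838, Function('w')(1)) = Mul(-838, Add(2, Mul(-1, 1))) = Mul(-838, Add(2, -1)) = Mul(-838, 1) = -838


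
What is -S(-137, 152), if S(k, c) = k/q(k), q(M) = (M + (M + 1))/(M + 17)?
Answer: 5480/91 ≈ 60.220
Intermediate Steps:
q(M) = (1 + 2*M)/(17 + M) (q(M) = (M + (1 + M))/(17 + M) = (1 + 2*M)/(17 + M))
S(k, c) = k*(17 + k)/(1 + 2*k) (S(k, c) = k/(((1 + 2*k)/(17 + k))) = k*((17 + k)/(1 + 2*k)) = k*(17 + k)/(1 + 2*k))
-S(-137, 152) = -(-137)*(17 - 137)/(1 + 2*(-137)) = -(-137)*(-120)/(1 - 274) = -(-137)*(-120)/(-273) = -(-137)*(-1)*(-120)/273 = -1*(-5480/91) = 5480/91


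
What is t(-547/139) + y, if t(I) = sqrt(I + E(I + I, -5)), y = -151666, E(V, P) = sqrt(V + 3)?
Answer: -151666 + sqrt(-76033 + 139*I*sqrt(94103))/139 ≈ -1.5167e+5 + 2.0551*I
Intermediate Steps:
E(V, P) = sqrt(3 + V)
t(I) = sqrt(I + sqrt(3 + 2*I)) (t(I) = sqrt(I + sqrt(3 + (I + I))) = sqrt(I + sqrt(3 + 2*I)))
t(-547/139) + y = sqrt(-547/139 + sqrt(3 + 2*(-547/139))) - 151666 = sqrt(-547/139 + sqrt(3 - 1094/139)) - 151666 = sqrt(-547/139 + sqrt(-677/139)) - 151666 = sqrt(-547/139 + I*sqrt(94103)/139) - 151666 = -151666 + sqrt(-547/139 + I*sqrt(94103)/139)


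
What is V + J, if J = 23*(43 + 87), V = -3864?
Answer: -874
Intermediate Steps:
J = 2990 (J = 23*130 = 2990)
V + J = -3864 + 2990 = -874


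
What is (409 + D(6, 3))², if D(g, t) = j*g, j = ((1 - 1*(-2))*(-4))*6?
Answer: 529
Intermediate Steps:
j = -72 (j = ((1 + 2)*(-4))*6 = (3*(-4))*6 = -12*6 = -72)
D(g, t) = -72*g
(409 + D(6, 3))² = (409 - 72*6)² = (409 - 432)² = (-23)² = 529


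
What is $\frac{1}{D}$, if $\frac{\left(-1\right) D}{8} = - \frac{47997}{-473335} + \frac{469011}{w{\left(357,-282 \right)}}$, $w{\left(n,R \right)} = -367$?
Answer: $\frac{173713945}{1775853654288} \approx 9.782 \cdot 10^{-5}$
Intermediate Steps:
$D = \frac{1775853654288}{173713945}$ ($D = - 8 \left(- \frac{47997}{-473335} + \frac{469011}{-367}\right) = - 8 \left(\left(-47997\right) \left(- \frac{1}{473335}\right) + 469011 \left(- \frac{1}{367}\right)\right) = - 8 \left(\frac{47997}{473335} - \frac{469011}{367}\right) = \left(-8\right) \left(- \frac{221981706786}{173713945}\right) = \frac{1775853654288}{173713945} \approx 10223.0$)
$\frac{1}{D} = \frac{1}{\frac{1775853654288}{173713945}} = \frac{173713945}{1775853654288}$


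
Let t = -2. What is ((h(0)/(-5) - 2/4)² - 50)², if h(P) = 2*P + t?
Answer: 24990001/10000 ≈ 2499.0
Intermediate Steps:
h(P) = -2 + 2*P (h(P) = 2*P - 2 = -2 + 2*P)
((h(0)/(-5) - 2/4)² - 50)² = (((-2 + 2*0)/(-5) - 2/4)² - 50)² = (((-2 + 0)*(-⅕) - 2*¼)² - 50)² = ((-2*(-⅕) - ½)² - 50)² = ((⅖ - ½)² - 50)² = ((-⅒)² - 50)² = (1/100 - 50)² = (-4999/100)² = 24990001/10000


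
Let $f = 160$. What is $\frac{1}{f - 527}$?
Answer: $- \frac{1}{367} \approx -0.0027248$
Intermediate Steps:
$\frac{1}{f - 527} = \frac{1}{160 - 527} = \frac{1}{-367} = - \frac{1}{367}$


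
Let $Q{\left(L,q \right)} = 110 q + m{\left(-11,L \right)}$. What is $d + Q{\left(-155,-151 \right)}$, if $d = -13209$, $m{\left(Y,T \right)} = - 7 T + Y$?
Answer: $-28745$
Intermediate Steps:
$m{\left(Y,T \right)} = Y - 7 T$
$Q{\left(L,q \right)} = -11 - 7 L + 110 q$ ($Q{\left(L,q \right)} = 110 q - \left(11 + 7 L\right) = -11 - 7 L + 110 q$)
$d + Q{\left(-155,-151 \right)} = -13209 - 15536 = -28745$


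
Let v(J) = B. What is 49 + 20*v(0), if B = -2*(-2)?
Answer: 129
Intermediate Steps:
B = 4
v(J) = 4
49 + 20*v(0) = 49 + 20*4 = 49 + 80 = 129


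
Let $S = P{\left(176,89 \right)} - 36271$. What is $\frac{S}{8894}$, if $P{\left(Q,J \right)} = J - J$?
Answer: $- \frac{36271}{8894} \approx -4.0781$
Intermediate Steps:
$P{\left(Q,J \right)} = 0$
$S = -36271$ ($S = 0 - 36271 = -36271$)
$\frac{S}{8894} = - \frac{36271}{8894}$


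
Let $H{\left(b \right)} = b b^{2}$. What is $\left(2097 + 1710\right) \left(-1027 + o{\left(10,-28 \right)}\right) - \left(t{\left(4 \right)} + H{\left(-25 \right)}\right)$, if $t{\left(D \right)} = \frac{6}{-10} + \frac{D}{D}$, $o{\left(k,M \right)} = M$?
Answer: $- \frac{20003802}{5} \approx -4.0008 \cdot 10^{6}$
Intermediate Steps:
$H{\left(b \right)} = b^{3}$
$t{\left(D \right)} = \frac{2}{5}$ ($t{\left(D \right)} = 6 \left(- \frac{1}{10}\right) + 1 = - \frac{3}{5} + 1 = \frac{2}{5}$)
$\left(2097 + 1710\right) \left(-1027 + o{\left(10,-28 \right)}\right) - \left(t{\left(4 \right)} + H{\left(-25 \right)}\right) = \left(2097 + 1710\right) \left(-1027 - 28\right) - \left(\frac{2}{5} + \left(-25\right)^{3}\right) = 3807 \left(-1055\right) - \left(\frac{2}{5} - 15625\right) = -4016385 - - \frac{78123}{5} = -4016385 + \frac{78123}{5} = - \frac{20003802}{5}$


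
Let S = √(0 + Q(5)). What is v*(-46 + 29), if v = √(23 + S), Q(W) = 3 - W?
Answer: -17*√(23 + I*√2) ≈ -81.568 - 2.5053*I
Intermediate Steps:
S = I*√2 (S = √(0 + (3 - 1*5)) = √(0 + (3 - 5)) = √(0 - 2) = √(-2) = I*√2 ≈ 1.4142*I)
v = √(23 + I*√2) ≈ 4.7981 + 0.14737*I
v*(-46 + 29) = √(23 + I*√2)*(-46 + 29) = √(23 + I*√2)*(-17) = -17*√(23 + I*√2)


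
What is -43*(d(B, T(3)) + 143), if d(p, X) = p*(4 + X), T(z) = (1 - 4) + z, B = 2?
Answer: -6493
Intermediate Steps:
T(z) = -3 + z
-43*(d(B, T(3)) + 143) = -43*(2*(4 + (-3 + 3)) + 143) = -43*(2*(4 + 0) + 143) = -43*(2*4 + 143) = -43*(8 + 143) = -43*151 = -6493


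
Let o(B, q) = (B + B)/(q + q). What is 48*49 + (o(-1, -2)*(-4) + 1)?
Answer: 2351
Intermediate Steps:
o(B, q) = B/q (o(B, q) = (2*B)/((2*q)) = (2*B)*(1/(2*q)) = B/q)
48*49 + (o(-1, -2)*(-4) + 1) = 48*49 + (-1/(-2)*(-4) + 1) = 2352 + (-1*(-½)*(-4) + 1) = 2352 + ((½)*(-4) + 1) = 2352 + (-2 + 1) = 2352 - 1 = 2351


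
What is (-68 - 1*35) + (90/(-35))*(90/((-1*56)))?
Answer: -9689/98 ≈ -98.867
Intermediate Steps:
(-68 - 1*35) + (90/(-35))*(90/((-1*56))) = (-68 - 35) + (90*(-1/35))*(90/(-56)) = -103 - 1620*(-1)/(7*56) = -103 - 18/7*(-45/28) = -103 + 405/98 = -9689/98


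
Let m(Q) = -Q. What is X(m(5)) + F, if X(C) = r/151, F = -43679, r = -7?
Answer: -6595536/151 ≈ -43679.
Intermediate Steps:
X(C) = -7/151
X(m(5)) + F = -7/151 - 43679 = -6595536/151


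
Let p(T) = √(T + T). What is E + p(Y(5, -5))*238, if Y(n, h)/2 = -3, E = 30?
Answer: 30 + 476*I*√3 ≈ 30.0 + 824.46*I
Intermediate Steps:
Y(n, h) = -6 (Y(n, h) = 2*(-3) = -6)
p(T) = √2*√T (p(T) = √(2*T) = √2*√T)
E + p(Y(5, -5))*238 = 30 + (√2*√(-6))*238 = 30 + (√2*(I*√6))*238 = 30 + (2*I*√3)*238 = 30 + 476*I*√3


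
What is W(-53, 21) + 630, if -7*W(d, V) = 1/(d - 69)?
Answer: 538021/854 ≈ 630.00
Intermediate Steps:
W(d, V) = -1/(7*(-69 + d)) (W(d, V) = -1/(7*(d - 69)) = -1/(7*(-69 + d)))
W(-53, 21) + 630 = -1/(-483 + 7*(-53)) + 630 = -1/(-483 - 371) + 630 = -1/(-854) + 630 = -1*(-1/854) + 630 = 1/854 + 630 = 538021/854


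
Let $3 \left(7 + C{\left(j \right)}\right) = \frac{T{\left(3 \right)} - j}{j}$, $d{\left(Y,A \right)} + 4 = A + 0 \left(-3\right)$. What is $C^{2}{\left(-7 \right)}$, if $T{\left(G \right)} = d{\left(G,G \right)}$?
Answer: $\frac{2601}{49} \approx 53.082$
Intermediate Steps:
$d{\left(Y,A \right)} = -4 + A$ ($d{\left(Y,A \right)} = -4 + \left(A + 0 \left(-3\right)\right) = -4 + \left(A + 0\right) = -4 + A$)
$T{\left(G \right)} = -4 + G$
$C{\left(j \right)} = -7 + \frac{-1 - j}{3 j}$ ($C{\left(j \right)} = -7 + \frac{\left(\left(-4 + 3\right) - j\right) \frac{1}{j}}{3} = -7 + \frac{\left(-1 - j\right) \frac{1}{j}}{3} = -7 + \frac{\frac{1}{j} \left(-1 - j\right)}{3} = -7 + \frac{-1 - j}{3 j}$)
$C^{2}{\left(-7 \right)} = \left(\frac{-1 - -154}{3 \left(-7\right)}\right)^{2} = \left(\frac{1}{3} \left(- \frac{1}{7}\right) \left(-1 + 154\right)\right)^{2} = \left(\frac{1}{3} \left(- \frac{1}{7}\right) 153\right)^{2} = \left(- \frac{51}{7}\right)^{2} = \frac{2601}{49}$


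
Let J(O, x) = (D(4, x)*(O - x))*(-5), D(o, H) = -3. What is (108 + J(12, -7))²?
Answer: 154449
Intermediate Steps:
J(O, x) = -15*x + 15*O (J(O, x) = -3*(O - x)*(-5) = (-3*O + 3*x)*(-5) = -15*x + 15*O)
(108 + J(12, -7))² = (108 + (-15*(-7) + 15*12))² = (108 + (105 + 180))² = (108 + 285)² = 393² = 154449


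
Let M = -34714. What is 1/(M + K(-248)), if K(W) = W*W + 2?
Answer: 1/26792 ≈ 3.7325e-5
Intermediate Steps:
K(W) = 2 + W² (K(W) = W² + 2 = 2 + W²)
1/(M + K(-248)) = 1/(-34714 + (2 + (-248)²)) = 1/(-34714 + (2 + 61504)) = 1/(-34714 + 61506) = 1/26792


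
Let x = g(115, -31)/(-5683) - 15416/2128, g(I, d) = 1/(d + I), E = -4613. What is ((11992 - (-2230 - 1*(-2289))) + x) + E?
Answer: 9475312985/1295724 ≈ 7312.8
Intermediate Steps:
g(I, d) = 1/(I + d)
x = -9386695/1295724 (x = 1/((115 - 31)*(-5683)) - 15416/2128 = -1/5683/84 - 15416*1/2128 = (1/84)*(-1/5683) - 1927/266 = -1/477372 - 1927/266 = -9386695/1295724 ≈ -7.2444)
((11992 - (-2230 - 1*(-2289))) + x) + E = ((11992 - (-2230 - 1*(-2289))) - 9386695/1295724) - 4613 = ((11992 - (-2230 + 2289)) - 9386695/1295724) - 4613 = ((11992 - 1*59) - 9386695/1295724) - 4613 = ((11992 - 59) - 9386695/1295724) - 4613 = (11933 - 9386695/1295724) - 4613 = 15452487797/1295724 - 4613 = 9475312985/1295724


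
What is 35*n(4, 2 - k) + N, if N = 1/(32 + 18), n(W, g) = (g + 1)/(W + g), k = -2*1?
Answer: 4379/200 ≈ 21.895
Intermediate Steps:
k = -2
n(W, g) = (1 + g)/(W + g)
N = 1/50 ≈ 0.020000
35*n(4, 2 - k) + N = 35*((1 + (2 - 1*(-2)))/(4 + (2 - 1*(-2)))) + 1/50 = 35*((1 + (2 + 2))/(4 + (2 + 2))) + 1/50 = 35*((1 + 4)/(4 + 4)) + 1/50 = 35*(5/8) + 1/50 = 175/8 + 1/50 = 4379/200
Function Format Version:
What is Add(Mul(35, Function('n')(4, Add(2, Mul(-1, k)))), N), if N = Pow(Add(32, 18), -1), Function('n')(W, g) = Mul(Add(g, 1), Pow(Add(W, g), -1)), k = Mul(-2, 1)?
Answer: Rational(4379, 200) ≈ 21.895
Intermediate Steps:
k = -2
Function('n')(W, g) = Mul(Pow(Add(W, g), -1), Add(1, g)) (Function('n')(W, g) = Mul(Add(1, g), Pow(Add(W, g), -1)) = Mul(Pow(Add(W, g), -1), Add(1, g)))
N = Rational(1, 50) (N = Pow(50, -1) = Rational(1, 50) ≈ 0.020000)
Add(Mul(35, Function('n')(4, Add(2, Mul(-1, k)))), N) = Add(Mul(35, Mul(Pow(Add(4, Add(2, Mul(-1, -2))), -1), Add(1, Add(2, Mul(-1, -2))))), Rational(1, 50)) = Add(Mul(35, Mul(Pow(Add(4, Add(2, 2)), -1), Add(1, Add(2, 2)))), Rational(1, 50)) = Add(Mul(35, Mul(Pow(Add(4, 4), -1), Add(1, 4))), Rational(1, 50)) = Add(Mul(35, Mul(Pow(8, -1), 5)), Rational(1, 50)) = Add(Mul(35, Mul(Rational(1, 8), 5)), Rational(1, 50)) = Add(Mul(35, Rational(5, 8)), Rational(1, 50)) = Add(Rational(175, 8), Rational(1, 50)) = Rational(4379, 200)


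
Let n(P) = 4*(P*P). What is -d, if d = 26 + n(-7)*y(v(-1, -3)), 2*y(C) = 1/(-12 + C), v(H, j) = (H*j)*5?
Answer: -176/3 ≈ -58.667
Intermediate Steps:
v(H, j) = 5*H*j
n(P) = 4*P²
y(C) = 1/(2*(-12 + C))
d = 176/3 (d = 26 + (4*(-7)²)*(1/(2*(-12 + 5*(-1)*(-3)))) = 26 + (4*49)*(1/(2*(-12 + 15))) = 26 + 196*((½)/3) = 26 + 196*((½)*(⅓)) = 26 + 196*(⅙) = 26 + 98/3 = 176/3 ≈ 58.667)
-d = -1*176/3 = -176/3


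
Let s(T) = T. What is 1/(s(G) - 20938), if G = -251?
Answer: -1/21189 ≈ -4.7194e-5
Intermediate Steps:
1/(s(G) - 20938) = 1/(-251 - 20938) = 1/(-21189) = -1/21189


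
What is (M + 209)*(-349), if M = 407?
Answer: -214984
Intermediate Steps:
(M + 209)*(-349) = (407 + 209)*(-349) = 616*(-349) = -214984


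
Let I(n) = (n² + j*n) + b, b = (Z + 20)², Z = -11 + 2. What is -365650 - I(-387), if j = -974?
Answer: -892478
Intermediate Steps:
Z = -9
b = 121 (b = (-9 + 20)² = 11² = 121)
I(n) = 121 + n² - 974*n (I(n) = (n² - 974*n) + 121 = 121 + n² - 974*n)
-365650 - I(-387) = -365650 - (121 + (-387)² - 974*(-387)) = -365650 - (121 + 149769 + 376938) = -365650 - 1*526828 = -365650 - 526828 = -892478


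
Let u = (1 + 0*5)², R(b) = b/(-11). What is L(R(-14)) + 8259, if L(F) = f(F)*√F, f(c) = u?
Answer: 8259 + √154/11 ≈ 8260.1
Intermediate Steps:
R(b) = -b/11 (R(b) = b*(-1/11) = -b/11)
u = 1 (u = (1 + 0)² = 1² = 1)
f(c) = 1
L(F) = √F (L(F) = 1*√F = √F)
L(R(-14)) + 8259 = √(-1/11*(-14)) + 8259 = √(14/11) + 8259 = √154/11 + 8259 = 8259 + √154/11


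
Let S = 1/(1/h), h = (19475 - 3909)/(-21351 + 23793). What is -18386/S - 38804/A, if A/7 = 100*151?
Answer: -593298413933/205665775 ≈ -2884.8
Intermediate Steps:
h = 7783/1221 (h = 15566/2442 = 15566*(1/2442) = 7783/1221 ≈ 6.3743)
A = 105700 (A = 7*(100*151) = 7*15100 = 105700)
S = 7783/1221 (S = 1/(1/(7783/1221)) = 1/(1221/7783) = 7783/1221 ≈ 6.3743)
-18386/S - 38804/A = -18386/7783/1221 - 38804/105700 = -18386*1221/7783 - 38804*1/105700 = -22449306/7783 - 9701/26425 = -593298413933/205665775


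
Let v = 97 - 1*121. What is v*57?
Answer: -1368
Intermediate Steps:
v = -24 (v = 97 - 121 = -24)
v*57 = -24*57 = -1368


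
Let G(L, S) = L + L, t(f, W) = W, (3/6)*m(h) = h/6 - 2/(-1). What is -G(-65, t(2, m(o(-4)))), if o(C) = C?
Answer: 130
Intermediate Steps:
m(h) = 4 + h/3 (m(h) = 2*(h/6 - 2/(-1)) = 2*(h*(⅙) - 2*(-1)) = 2*(h/6 + 2) = 2*(2 + h/6) = 4 + h/3)
G(L, S) = 2*L
-G(-65, t(2, m(o(-4)))) = -2*(-65) = -1*(-130) = 130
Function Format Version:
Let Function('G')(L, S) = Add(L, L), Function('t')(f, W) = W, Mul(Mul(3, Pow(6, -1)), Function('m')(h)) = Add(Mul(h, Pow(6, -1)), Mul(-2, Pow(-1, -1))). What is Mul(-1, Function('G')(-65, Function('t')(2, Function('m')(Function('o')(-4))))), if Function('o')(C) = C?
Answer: 130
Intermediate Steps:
Function('m')(h) = Add(4, Mul(Rational(1, 3), h)) (Function('m')(h) = Mul(2, Add(Mul(h, Pow(6, -1)), Mul(-2, Pow(-1, -1)))) = Mul(2, Add(Mul(h, Rational(1, 6)), Mul(-2, -1))) = Mul(2, Add(Mul(Rational(1, 6), h), 2)) = Mul(2, Add(2, Mul(Rational(1, 6), h))) = Add(4, Mul(Rational(1, 3), h)))
Function('G')(L, S) = Mul(2, L)
Mul(-1, Function('G')(-65, Function('t')(2, Function('m')(Function('o')(-4))))) = Mul(-1, Mul(2, -65)) = Mul(-1, -130) = 130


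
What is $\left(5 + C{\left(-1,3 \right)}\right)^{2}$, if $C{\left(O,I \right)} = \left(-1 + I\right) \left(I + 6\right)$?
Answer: $529$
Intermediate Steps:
$C{\left(O,I \right)} = \left(-1 + I\right) \left(6 + I\right)$
$\left(5 + C{\left(-1,3 \right)}\right)^{2} = \left(5 + \left(-6 + 3^{2} + 5 \cdot 3\right)\right)^{2} = \left(5 + \left(-6 + 9 + 15\right)\right)^{2} = \left(5 + 18\right)^{2} = 23^{2} = 529$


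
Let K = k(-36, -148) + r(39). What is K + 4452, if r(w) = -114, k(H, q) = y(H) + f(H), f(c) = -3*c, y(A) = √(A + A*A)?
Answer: 4446 + 6*√35 ≈ 4481.5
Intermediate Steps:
y(A) = √(A + A²)
k(H, q) = √(H*(1 + H)) - 3*H
K = -6 + 6*√35 (K = (√(-36*(1 - 36)) - 3*(-36)) - 114 = (√(-36*(-35)) + 108) - 114 = (√1260 + 108) - 114 = (6*√35 + 108) - 114 = (108 + 6*√35) - 114 = -6 + 6*√35 ≈ 29.496)
K + 4452 = (-6 + 6*√35) + 4452 = 4446 + 6*√35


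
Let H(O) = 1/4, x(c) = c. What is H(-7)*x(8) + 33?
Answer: 35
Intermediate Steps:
H(O) = 1/4
H(-7)*x(8) + 33 = (1/4)*8 + 33 = 2 + 33 = 35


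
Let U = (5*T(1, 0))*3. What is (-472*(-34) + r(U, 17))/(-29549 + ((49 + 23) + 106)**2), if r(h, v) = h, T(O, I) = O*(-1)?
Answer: 16033/2135 ≈ 7.5096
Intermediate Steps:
T(O, I) = -O
U = -15 (U = (5*(-1*1))*3 = (5*(-1))*3 = -5*3 = -15)
(-472*(-34) + r(U, 17))/(-29549 + ((49 + 23) + 106)**2) = (-472*(-34) - 15)/(-29549 + ((49 + 23) + 106)**2) = (16048 - 15)/(-29549 + (72 + 106)**2) = 16033/(-29549 + 178**2) = 16033/(-29549 + 31684) = 16033/2135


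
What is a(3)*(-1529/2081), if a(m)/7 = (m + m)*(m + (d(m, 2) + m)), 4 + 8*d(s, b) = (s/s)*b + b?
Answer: -385308/2081 ≈ -185.16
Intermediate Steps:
d(s, b) = -½ + b/4 (d(s, b) = -½ + ((s/s)*b + b)/8 = -½ + (1*b + b)/8 = -½ + (b + b)/8 = -½ + (2*b)/8 = -½ + b/4)
a(m) = 28*m² (a(m) = 7*((m + m)*(m + ((-½ + (¼)*2) + m))) = 7*((2*m)*(m + ((-½ + ½) + m))) = 7*((2*m)*(m + (0 + m))) = 7*((2*m)*(m + m)) = 7*((2*m)*(2*m)) = 7*(4*m²) = 28*m²)
a(3)*(-1529/2081) = (28*3²)*(-1529/2081) = (28*9)*(-1529*1/2081) = 252*(-1529/2081) = -385308/2081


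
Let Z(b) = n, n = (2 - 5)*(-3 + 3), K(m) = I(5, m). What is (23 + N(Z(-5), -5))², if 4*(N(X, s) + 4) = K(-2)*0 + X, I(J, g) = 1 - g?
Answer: 361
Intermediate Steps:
K(m) = 1 - m
n = 0 (n = -3*0 = 0)
Z(b) = 0
N(X, s) = -4 + X/4 (N(X, s) = -4 + ((1 - 1*(-2))*0 + X)/4 = -4 + ((1 + 2)*0 + X)/4 = -4 + (3*0 + X)/4 = -4 + (0 + X)/4 = -4 + X/4)
(23 + N(Z(-5), -5))² = (23 + (-4 + (¼)*0))² = (23 + (-4 + 0))² = (23 - 4)² = 19² = 361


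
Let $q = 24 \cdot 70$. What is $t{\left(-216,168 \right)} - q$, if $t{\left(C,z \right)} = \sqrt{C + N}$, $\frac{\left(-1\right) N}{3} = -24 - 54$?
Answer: $-1680 + 3 \sqrt{2} \approx -1675.8$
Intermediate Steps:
$q = 1680$
$N = 234$ ($N = - 3 \left(-24 - 54\right) = \left(-3\right) \left(-78\right) = 234$)
$t{\left(C,z \right)} = \sqrt{234 + C}$ ($t{\left(C,z \right)} = \sqrt{C + 234} = \sqrt{234 + C}$)
$t{\left(-216,168 \right)} - q = \sqrt{234 - 216} - 1680 = \sqrt{18} - 1680 = 3 \sqrt{2} - 1680 = -1680 + 3 \sqrt{2}$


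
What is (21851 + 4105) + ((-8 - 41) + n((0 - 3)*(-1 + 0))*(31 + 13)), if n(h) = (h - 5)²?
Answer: 26083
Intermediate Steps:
n(h) = (-5 + h)²
(21851 + 4105) + ((-8 - 41) + n((0 - 3)*(-1 + 0))*(31 + 13)) = (21851 + 4105) + ((-8 - 41) + (-5 + (0 - 3)*(-1 + 0))²*(31 + 13)) = 25956 + (-49 + (-5 - 3*(-1))²*44) = 25956 + (-49 + (-5 + 3)²*44) = 25956 + (-49 + (-2)²*44) = 25956 + (-49 + 4*44) = 25956 + (-49 + 176) = 25956 + 127 = 26083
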